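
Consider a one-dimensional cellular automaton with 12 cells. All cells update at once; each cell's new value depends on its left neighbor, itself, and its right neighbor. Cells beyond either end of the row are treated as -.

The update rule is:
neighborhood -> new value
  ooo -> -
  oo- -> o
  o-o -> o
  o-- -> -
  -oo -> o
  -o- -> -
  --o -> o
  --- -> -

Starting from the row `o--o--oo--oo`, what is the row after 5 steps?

step 1: --o--ooo-ooo
step 2: -o--oo-ooo-o
step 3: o--ooooo-oo-
step 4: --oo---oooo-
step 5: -ooo--oo--o-

-ooo--oo--o-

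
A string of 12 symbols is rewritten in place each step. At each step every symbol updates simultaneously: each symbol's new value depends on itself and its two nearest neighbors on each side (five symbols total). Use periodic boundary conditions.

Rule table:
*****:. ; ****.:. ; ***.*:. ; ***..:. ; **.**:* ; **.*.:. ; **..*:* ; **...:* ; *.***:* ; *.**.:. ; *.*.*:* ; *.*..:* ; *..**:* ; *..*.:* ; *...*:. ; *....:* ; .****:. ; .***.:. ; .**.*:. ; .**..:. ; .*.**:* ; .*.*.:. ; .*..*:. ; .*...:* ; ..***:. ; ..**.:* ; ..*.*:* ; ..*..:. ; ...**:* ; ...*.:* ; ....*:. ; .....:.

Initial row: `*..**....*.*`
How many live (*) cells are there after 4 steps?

.***.**.***.
*...*..**..*
.*.*..**.***
.*.*.**.**..
count of *: 6

6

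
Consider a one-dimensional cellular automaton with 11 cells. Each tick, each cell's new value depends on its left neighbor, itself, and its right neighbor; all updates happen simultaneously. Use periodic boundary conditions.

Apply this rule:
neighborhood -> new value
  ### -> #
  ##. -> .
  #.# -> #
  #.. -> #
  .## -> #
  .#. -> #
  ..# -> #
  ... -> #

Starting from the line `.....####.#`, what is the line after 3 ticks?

######.####

########.##
#######.###
######.####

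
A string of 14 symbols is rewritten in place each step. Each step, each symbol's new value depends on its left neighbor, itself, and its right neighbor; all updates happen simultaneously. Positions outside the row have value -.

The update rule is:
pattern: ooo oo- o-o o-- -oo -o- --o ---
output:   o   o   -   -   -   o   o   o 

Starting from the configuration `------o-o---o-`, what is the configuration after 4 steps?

o--oooo-o-o-o-

ooooooo-o-ooo-
-oooooo-o--oo-
o-ooooo-o-o-o-
o--oooo-o-o-o-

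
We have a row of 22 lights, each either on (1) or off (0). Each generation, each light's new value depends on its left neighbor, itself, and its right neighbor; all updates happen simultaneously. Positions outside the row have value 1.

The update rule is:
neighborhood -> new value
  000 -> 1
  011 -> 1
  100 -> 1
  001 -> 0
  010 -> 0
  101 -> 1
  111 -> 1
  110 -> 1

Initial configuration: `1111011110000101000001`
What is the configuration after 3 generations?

1111111111110010111101
1111111111111001111111
1111111111111101111111

1111111111111101111111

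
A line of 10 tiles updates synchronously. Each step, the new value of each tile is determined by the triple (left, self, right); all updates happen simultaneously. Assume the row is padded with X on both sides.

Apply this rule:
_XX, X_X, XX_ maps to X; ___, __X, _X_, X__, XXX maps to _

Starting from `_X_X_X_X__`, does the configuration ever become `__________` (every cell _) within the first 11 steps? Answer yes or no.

X_X_X_X___
XX_X_X____
_XX_X_____
XXXX______
___X______
__________
all cells are _ at step 6

yes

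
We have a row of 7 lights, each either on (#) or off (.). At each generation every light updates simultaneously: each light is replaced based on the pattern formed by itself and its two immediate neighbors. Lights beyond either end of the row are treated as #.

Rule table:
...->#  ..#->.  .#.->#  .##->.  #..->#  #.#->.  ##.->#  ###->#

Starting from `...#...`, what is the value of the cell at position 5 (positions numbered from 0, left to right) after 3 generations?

##.###.
##..##.
###..#.
position 5 holds #

#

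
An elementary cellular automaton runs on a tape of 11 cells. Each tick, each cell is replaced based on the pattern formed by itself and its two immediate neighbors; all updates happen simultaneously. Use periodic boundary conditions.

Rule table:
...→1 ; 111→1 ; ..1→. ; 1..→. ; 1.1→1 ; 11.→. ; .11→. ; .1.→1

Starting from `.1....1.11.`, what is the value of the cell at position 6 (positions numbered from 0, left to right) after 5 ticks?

1

.1.11.11...
.11..1...11
1....1.1...
1.11.111.1.
11..1.1.111
position 6 holds 1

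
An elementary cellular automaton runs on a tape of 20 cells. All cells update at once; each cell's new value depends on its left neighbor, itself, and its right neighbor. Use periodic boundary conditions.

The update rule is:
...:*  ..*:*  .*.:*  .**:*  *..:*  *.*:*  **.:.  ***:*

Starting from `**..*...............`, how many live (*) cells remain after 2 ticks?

*.******************
.*******************
count of *: 19

19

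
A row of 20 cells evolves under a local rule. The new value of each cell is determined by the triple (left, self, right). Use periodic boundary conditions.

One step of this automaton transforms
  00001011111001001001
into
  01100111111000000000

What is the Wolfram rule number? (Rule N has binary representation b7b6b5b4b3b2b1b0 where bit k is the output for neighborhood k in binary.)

position 7: 111 → 1  (bit 7 = 1)
position 10: 110 → 1  (bit 6 = 1)
position 5: 101 → 1  (bit 5 = 1)
position 0: 100 → 0  (bit 4 = 0)
position 6: 011 → 1  (bit 3 = 1)
position 4: 010 → 0  (bit 2 = 0)
position 3: 001 → 0  (bit 1 = 0)
position 1: 000 → 1  (bit 0 = 1)
bits b7..b0 = 11101001 = 233

233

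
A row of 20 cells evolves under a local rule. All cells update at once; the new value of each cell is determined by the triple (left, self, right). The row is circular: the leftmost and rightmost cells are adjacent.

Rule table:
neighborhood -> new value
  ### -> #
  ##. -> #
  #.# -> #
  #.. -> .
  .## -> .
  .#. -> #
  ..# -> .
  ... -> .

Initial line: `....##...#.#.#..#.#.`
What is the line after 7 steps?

.....#...#####..###.
.....#....####...##.
.....#.....###....#.
.....#......##....#.
.....#.......#....#.
.....#.......#....#.  (fixed point — unchanged through step 7)

.....#.......#....#.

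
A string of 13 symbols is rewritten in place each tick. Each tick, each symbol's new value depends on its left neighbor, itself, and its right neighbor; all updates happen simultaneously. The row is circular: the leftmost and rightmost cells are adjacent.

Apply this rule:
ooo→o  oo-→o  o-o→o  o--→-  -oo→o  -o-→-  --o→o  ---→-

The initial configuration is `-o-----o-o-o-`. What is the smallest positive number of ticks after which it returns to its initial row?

o-----o-o-o--
-----o-o-o--o
----o-o-o--o-
---o-o-o--o--
--o-o-o--o---
-o-o-o--o----
o-o-o--o-----
-o-o--o-----o
o-o--o-----o-
-o--o-----o-o
o--o-----o-o-
--o-----o-o-o
-o-----o-o-o-

13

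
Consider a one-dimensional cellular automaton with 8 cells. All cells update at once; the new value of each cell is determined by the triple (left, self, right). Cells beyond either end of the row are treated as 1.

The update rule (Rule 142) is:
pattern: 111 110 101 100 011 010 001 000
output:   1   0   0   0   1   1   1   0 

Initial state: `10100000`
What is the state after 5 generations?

01011111

00100001
01100011
01000111
01001111
01011111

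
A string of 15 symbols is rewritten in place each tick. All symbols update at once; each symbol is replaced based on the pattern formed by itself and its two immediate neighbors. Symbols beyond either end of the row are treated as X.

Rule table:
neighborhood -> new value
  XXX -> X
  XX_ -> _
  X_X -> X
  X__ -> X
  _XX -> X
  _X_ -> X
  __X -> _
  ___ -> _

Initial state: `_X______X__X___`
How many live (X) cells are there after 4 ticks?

10

tick 1: XXX_____XX_XX__
tick 2: XX_X____X_XX_X_
tick 3: X_XXX___XXX_XXX
tick 4: _XXX_X__XX_XXXX
count of X: 10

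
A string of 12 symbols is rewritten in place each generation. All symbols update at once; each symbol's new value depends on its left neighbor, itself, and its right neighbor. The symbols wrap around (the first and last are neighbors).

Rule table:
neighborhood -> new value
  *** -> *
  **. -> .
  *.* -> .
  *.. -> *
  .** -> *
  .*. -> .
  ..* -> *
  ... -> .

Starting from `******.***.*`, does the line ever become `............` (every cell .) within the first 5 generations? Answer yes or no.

no

*****..**..*
****.***.***
***..**..***
**.***.*****
*..**..*****
generation 5 is *..**..*****, still not uniform .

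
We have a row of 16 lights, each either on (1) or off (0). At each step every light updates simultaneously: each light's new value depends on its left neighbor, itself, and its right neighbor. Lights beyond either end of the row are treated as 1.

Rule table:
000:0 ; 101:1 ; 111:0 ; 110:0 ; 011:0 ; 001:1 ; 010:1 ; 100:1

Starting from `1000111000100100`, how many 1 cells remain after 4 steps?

0101000101111111
1111101110000000
0000010001000001
1000111011100010
count of 1: 8

8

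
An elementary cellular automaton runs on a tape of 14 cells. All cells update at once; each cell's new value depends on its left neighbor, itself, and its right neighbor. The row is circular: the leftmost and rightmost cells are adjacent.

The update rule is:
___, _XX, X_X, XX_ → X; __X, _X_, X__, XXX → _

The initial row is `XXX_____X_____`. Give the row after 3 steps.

X_X_XXX___XXX_
_X_XX_X_X_X_XX
X_XXXX_X_X_XXX

X_XXXX_X_X_XXX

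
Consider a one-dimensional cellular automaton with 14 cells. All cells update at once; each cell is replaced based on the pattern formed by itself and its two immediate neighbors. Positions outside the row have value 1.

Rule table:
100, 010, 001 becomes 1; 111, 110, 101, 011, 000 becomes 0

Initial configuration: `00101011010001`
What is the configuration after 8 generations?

01111101111000

11101000011010
00001100100010
10010011110110
01111100000000
00000010000001
10000111000010
01001000100110
01111101111000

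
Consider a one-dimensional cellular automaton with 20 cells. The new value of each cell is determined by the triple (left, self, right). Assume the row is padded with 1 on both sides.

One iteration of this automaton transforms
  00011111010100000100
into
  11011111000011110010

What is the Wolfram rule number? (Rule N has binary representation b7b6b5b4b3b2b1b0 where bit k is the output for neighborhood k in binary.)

217

position 4: 111 → 1  (bit 7 = 1)
position 7: 110 → 1  (bit 6 = 1)
position 8: 101 → 0  (bit 5 = 0)
position 0: 100 → 1  (bit 4 = 1)
position 3: 011 → 1  (bit 3 = 1)
position 9: 010 → 0  (bit 2 = 0)
position 2: 001 → 0  (bit 1 = 0)
position 1: 000 → 1  (bit 0 = 1)
bits b7..b0 = 11011001 = 217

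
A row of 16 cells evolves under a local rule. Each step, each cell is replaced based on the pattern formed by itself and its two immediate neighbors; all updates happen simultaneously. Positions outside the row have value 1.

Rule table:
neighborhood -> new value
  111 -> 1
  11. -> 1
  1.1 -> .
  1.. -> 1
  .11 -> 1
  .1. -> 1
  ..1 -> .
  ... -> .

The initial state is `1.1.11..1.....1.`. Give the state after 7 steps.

1.1.111.11111.1.

step 1: 1.1.111.11....1.
step 2: 1.1.111.111...1.
step 3: 1.1.111.1111..1.
step 4: 1.1.111.11111.1.
step 5: 1.1.111.11111.1.  (fixed point — unchanged through step 7)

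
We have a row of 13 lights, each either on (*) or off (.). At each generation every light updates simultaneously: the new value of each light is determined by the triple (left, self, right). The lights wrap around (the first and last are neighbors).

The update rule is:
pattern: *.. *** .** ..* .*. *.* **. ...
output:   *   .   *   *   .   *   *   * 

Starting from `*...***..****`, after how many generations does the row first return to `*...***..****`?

2

*****.****...
*...***..****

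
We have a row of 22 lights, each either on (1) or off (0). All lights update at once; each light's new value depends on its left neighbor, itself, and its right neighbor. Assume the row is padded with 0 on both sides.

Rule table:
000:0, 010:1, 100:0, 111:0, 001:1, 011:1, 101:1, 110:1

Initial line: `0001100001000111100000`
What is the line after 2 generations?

0110100111011101100000

0011100011001100100000
0110100111011101100000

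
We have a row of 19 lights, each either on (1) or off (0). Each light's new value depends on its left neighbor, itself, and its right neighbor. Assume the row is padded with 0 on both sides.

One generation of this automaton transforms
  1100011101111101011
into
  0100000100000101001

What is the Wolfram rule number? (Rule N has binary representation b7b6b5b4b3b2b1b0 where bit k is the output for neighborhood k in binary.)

position 6: 111 → 0  (bit 7 = 0)
position 1: 110 → 1  (bit 6 = 1)
position 8: 101 → 0  (bit 5 = 0)
position 2: 100 → 0  (bit 4 = 0)
position 0: 011 → 0  (bit 3 = 0)
position 15: 010 → 1  (bit 2 = 1)
position 4: 001 → 0  (bit 1 = 0)
position 3: 000 → 0  (bit 0 = 0)
bits b7..b0 = 01000100 = 68

68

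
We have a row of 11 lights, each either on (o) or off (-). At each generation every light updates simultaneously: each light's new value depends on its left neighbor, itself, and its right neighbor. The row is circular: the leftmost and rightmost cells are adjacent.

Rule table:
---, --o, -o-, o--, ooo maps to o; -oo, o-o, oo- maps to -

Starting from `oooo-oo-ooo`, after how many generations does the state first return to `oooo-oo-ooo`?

4

ooo------oo
oo-oooooo-o
o---oooo---
oooo-oo-ooo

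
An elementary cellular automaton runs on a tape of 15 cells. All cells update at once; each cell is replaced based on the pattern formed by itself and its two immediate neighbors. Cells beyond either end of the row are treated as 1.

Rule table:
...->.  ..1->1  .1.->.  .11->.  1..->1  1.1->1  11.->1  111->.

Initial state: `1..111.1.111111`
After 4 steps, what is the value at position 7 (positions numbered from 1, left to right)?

step 1: 111..11.1......
step 2: ..111.11.1....1
step 3: 11..11.11.1..1.
step 4: .111.11.11.11.1
position 7 holds 1

1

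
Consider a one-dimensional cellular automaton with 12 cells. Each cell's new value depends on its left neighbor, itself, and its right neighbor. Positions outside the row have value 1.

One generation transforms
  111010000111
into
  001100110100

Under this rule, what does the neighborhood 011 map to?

1

At position 9 the neighborhood is 011; the next row has 1 there.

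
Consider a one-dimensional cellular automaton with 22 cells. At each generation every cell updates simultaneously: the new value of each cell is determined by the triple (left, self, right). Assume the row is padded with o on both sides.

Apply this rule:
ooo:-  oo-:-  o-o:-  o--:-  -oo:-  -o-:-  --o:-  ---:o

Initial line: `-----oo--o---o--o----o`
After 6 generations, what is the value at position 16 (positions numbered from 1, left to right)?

o

-ooo-------o------oo--
-----ooooo---oooo-----
-ooo-------o------ooo-
-----ooooo---oooo-----  (repeats generation 2; period 2)
generation 6: -----ooooo---oooo-----
position 16 holds o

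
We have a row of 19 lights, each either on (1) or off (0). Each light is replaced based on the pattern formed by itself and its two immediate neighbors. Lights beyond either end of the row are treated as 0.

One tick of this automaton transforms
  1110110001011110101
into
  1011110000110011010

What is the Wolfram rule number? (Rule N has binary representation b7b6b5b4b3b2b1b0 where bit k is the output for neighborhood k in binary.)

position 1: 111 → 0  (bit 7 = 0)
position 2: 110 → 1  (bit 6 = 1)
position 3: 101 → 1  (bit 5 = 1)
position 6: 100 → 0  (bit 4 = 0)
position 0: 011 → 1  (bit 3 = 1)
position 9: 010 → 0  (bit 2 = 0)
position 8: 001 → 0  (bit 1 = 0)
position 7: 000 → 0  (bit 0 = 0)
bits b7..b0 = 01101000 = 104

104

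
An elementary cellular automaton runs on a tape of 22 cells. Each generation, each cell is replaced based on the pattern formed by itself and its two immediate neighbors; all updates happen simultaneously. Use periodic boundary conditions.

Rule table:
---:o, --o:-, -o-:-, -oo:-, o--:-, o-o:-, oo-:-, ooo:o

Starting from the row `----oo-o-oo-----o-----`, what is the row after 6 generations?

oooooo---oo--oooo--ooo

generation 1: ooo---------ooo---oooo
generation 2: oo--ooooooo--o--o--ooo
generation 3: o----ooooo----------oo
generation 4: --oo--ooo--oooooooo--o
generation 5: -------o----oooooo----
generation 6: oooooo---oo--oooo--ooo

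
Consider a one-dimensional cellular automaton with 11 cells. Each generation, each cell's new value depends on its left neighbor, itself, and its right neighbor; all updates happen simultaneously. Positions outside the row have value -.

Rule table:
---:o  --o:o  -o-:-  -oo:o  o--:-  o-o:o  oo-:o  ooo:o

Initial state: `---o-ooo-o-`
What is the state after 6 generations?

oooooooooo-

generation 1: ooo-ooooo--
generation 2: ooooooooo-o
generation 3: oooooooooo-
generation 4: oooooooooo-  (fixed point — unchanged through generation 6)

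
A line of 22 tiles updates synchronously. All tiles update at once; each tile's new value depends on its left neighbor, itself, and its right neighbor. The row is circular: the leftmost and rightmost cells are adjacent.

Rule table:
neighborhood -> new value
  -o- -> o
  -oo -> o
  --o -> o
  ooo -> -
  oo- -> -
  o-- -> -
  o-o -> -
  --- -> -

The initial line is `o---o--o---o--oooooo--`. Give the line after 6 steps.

o--oo-oo--oo-oo------o
--oo--o--oo--o------oo
-oo--oo-oo--oo-----oo-
oo--oo--o--oo-----oo--
o--oo--oo-oo-----oo--o
--oo--oo--o-----oo--oo

--oo--oo--o-----oo--oo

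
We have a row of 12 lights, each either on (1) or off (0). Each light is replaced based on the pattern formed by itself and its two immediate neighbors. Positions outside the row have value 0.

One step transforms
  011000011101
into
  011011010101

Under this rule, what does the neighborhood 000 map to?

At position 4 the neighborhood is 000; the next row has 1 there.

1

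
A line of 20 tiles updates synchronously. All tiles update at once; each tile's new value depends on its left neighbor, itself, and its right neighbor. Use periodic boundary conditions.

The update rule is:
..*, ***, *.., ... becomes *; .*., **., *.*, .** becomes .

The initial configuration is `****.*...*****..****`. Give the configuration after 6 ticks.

...***.***.*......**

***...***.***.**.***
**.***.*...*......**
*...*...***.******.*
.***.***.*...****...
*.*...*...***.**.***
...***.***.*......**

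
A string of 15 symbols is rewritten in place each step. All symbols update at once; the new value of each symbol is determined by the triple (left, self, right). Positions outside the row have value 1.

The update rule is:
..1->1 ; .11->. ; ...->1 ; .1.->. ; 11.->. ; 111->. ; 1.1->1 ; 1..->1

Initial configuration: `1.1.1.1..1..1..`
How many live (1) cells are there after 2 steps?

6

step 1: .1.1.1.11.11.11
step 2: 1.1.1.1..1..1..
count of 1: 6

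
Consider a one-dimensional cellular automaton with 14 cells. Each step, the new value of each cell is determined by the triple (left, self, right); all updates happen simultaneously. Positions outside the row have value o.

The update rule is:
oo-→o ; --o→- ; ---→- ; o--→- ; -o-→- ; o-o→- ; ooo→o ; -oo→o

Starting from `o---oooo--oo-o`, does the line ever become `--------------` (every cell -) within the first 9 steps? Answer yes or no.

step 1: o---oooo--oo-o  (fixed point — unchanged through step 9)
step 9 is o---oooo--oo-o, still not uniform -

no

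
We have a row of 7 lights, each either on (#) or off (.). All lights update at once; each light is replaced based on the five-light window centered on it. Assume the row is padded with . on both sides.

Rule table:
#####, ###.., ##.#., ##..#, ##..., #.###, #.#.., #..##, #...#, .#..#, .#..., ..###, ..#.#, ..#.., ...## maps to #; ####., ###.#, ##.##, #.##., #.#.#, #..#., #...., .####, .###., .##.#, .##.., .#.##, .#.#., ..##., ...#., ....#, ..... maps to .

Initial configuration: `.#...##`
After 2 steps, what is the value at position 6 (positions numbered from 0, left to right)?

.####..
##..##.
position 6 holds .

.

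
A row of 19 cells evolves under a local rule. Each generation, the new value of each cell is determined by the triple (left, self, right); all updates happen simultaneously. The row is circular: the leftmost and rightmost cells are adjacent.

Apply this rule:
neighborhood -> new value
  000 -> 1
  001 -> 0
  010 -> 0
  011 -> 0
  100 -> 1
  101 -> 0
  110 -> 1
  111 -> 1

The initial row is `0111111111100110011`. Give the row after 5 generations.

1001001111111111001

generation 1: 0011111111110011001
generation 2: 1001111111111001100
generation 3: 0100111111111100110
generation 4: 0010011111111110011
generation 5: 1001001111111111001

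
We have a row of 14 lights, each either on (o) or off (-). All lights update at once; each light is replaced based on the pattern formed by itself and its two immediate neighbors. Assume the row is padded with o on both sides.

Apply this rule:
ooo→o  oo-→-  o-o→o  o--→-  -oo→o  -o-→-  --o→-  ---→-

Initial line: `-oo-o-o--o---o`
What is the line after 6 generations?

oo-o-o-------o
o-o-o--------o
-o-o---------o
o-o----------o
-o-----------o
o------------o

o------------o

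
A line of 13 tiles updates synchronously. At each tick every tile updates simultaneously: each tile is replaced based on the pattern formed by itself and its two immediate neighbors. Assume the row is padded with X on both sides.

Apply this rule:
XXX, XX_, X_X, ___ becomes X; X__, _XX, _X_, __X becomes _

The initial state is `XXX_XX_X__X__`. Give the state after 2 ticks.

XXXXX_X_XXXX_

tick 1: XXXX_XX______
tick 2: XXXXX_X_XXXX_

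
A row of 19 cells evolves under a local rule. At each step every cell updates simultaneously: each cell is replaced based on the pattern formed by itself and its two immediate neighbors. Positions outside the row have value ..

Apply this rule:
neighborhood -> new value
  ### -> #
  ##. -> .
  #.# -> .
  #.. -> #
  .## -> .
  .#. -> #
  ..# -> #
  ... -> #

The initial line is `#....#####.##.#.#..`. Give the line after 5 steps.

step 1: #####.###.....#.###
step 2: .###...#.######..#.
step 3: #.#.####..####.####
step 4: #.#..##.##.##...##.
step 5: #.###........###..#

#.###........###..#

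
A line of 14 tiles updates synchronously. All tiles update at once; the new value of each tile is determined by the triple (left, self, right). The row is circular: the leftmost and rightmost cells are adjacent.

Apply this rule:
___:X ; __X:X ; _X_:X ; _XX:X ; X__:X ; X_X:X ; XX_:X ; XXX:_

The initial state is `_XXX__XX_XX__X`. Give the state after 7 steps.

XX_XXXXXXXXXXX

XX_XXXXXXXXXXX
_XXX__________
XX_XXXXXXXXXXX  (repeats step 1; period 2)
step 7: XX_XXXXXXXXXXX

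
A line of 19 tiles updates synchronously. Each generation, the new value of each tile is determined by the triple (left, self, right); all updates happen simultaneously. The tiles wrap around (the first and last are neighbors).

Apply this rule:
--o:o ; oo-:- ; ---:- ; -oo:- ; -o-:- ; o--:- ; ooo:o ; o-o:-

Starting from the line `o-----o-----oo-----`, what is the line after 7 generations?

generation 1: -----o-----o------o
generation 2: ----o-----o------o-
generation 3: ---o-----o------o--
generation 4: --o-----o------o---
generation 5: -o-----o------o----
generation 6: o-----o------o-----
generation 7: -----o------o-----o

-----o------o-----o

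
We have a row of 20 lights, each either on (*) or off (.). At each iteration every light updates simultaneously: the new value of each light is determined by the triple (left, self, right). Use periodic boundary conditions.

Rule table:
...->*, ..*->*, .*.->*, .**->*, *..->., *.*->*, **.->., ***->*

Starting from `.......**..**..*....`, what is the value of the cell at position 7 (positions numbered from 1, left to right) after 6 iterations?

*

********..**..**.***
*******..**..**.****
******..**..**.*****
*****..**..**.******
****..**..**.*******
***..**..**.********
position 7 holds *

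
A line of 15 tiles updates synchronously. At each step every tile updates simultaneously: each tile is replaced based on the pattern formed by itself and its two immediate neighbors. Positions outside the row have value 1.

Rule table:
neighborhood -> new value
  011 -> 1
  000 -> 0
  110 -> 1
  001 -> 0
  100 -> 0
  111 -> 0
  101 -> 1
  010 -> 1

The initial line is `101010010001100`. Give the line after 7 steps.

step 1: 111110010001100
step 2: 000010010001100
step 3: 000010010001100  (fixed point — unchanged through step 7)

000010010001100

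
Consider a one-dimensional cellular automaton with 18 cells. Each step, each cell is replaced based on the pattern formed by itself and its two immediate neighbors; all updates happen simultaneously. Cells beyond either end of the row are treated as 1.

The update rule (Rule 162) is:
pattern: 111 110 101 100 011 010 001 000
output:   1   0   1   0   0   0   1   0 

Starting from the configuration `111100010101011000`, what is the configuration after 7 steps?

111000101010100001
110001010101000010
100010101010000101
000101010100001010
001010101000010101
010101010000101010
101010100001010101

101010100001010101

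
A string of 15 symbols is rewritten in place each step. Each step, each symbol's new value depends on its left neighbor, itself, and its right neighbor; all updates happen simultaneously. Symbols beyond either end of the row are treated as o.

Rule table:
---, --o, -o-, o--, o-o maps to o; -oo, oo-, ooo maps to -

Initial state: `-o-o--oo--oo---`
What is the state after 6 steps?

------oo--oo---

oooooo--oo--ooo
------oo--oo---
oooooo--oo--ooo  (repeats step 1; period 2)
step 6: ------oo--oo---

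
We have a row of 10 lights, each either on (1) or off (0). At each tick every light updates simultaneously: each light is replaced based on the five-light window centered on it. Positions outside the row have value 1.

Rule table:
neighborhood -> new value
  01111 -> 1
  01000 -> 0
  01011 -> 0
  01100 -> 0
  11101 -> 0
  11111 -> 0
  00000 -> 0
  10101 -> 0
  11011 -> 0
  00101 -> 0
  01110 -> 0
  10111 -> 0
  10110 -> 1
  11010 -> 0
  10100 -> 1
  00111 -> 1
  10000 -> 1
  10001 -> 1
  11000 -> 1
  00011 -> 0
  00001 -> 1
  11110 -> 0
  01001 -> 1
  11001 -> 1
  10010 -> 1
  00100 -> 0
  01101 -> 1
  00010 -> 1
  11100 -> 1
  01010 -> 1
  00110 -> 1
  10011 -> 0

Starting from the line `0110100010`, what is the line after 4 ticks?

0000000110

0110101100
0110001010
0101110100
0000000110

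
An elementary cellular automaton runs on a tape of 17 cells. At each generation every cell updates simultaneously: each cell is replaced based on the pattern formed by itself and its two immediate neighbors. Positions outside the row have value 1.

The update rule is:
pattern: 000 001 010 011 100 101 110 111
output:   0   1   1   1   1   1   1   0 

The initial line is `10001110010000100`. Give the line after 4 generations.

11011011111001111
01111110001111000
11000011011001101
01100111111111111

01100111111111111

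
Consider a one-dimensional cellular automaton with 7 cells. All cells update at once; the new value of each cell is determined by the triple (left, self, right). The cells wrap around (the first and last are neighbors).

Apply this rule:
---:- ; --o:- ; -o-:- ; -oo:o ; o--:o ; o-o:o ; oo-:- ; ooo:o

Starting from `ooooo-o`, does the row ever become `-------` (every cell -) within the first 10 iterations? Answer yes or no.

no

iteration 1: oooo-oo
iteration 2: ooo-ooo
iteration 3: oo-oooo
iteration 4: o-ooooo
iteration 5: -oooooo
iteration 6: oooooo-
iteration 7: ooooo-o  (repeats iteration 0; period 7)
iteration 10: oo-oooo
iteration 10 is oo-oooo, still not uniform -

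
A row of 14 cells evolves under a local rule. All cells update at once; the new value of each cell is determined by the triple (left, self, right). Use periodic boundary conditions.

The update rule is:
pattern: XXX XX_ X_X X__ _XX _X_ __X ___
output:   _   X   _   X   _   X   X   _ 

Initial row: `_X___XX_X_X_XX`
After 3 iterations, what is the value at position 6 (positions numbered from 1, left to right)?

_

_XX_X_X_X_X__X
__X_X_X_X_XXXX
XXX_X_X_X____X
position 6 holds _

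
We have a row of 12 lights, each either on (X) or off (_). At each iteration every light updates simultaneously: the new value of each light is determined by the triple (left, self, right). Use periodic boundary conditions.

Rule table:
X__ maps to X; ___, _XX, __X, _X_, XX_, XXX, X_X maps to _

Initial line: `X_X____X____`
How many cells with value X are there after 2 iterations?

2

___X____X___
____X____X__
count of X: 2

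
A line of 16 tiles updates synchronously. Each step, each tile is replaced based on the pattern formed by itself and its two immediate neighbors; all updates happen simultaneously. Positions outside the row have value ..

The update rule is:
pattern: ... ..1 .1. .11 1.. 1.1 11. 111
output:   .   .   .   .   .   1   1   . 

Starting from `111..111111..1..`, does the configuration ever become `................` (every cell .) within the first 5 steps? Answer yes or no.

yes

..1.......1.....
................
all cells are . at step 2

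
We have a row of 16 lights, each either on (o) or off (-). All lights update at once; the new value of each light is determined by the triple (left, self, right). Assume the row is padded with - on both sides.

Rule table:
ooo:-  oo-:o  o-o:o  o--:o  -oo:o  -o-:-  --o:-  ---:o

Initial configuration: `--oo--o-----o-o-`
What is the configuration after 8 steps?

--ooooo------ooo

o-ooo--oooo--o-o
-oo-oo-o--oo--o-
-oooooo-o-ooo--o
-o----oo-oo-oo--
--ooo-oooooooooo
o-o-ooo--------o
-o-oo-oooooooo--
--ooooo------ooo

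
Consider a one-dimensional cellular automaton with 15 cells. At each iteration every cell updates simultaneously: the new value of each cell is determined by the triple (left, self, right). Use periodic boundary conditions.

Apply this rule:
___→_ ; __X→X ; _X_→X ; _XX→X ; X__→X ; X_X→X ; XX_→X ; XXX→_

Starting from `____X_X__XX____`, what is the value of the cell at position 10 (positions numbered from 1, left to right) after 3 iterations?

___XXXXXXXXX___
__XX_______XX__
_XXXX_____XXXX_
position 10 holds _

_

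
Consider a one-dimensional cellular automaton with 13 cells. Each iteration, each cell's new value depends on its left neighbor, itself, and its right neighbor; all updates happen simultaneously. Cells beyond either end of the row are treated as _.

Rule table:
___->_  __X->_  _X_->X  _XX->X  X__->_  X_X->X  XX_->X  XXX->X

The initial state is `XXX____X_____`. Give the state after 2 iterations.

XXX____X_____

XXX____X_____  (fixed point — unchanged through iteration 2)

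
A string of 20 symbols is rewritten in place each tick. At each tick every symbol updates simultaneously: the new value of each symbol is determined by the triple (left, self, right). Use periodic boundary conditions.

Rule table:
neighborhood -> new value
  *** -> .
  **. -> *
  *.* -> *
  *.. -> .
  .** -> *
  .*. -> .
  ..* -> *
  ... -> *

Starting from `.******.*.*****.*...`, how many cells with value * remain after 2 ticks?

**....**.**...**..**
.*.********.****.**.
count of *: 15

15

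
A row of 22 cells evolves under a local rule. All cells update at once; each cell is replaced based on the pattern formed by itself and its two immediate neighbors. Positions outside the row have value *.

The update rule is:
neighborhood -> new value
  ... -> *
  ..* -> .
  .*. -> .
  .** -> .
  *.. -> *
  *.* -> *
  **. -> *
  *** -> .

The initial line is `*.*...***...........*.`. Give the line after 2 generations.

.**.***...........**..

**.**...***********..*
.**.***...........**..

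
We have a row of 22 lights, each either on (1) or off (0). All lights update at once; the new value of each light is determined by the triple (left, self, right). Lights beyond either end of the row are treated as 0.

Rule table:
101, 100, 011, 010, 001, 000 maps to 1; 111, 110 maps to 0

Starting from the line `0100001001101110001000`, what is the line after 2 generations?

1111111111011001111111
1000000000110111000000

1000000000110111000000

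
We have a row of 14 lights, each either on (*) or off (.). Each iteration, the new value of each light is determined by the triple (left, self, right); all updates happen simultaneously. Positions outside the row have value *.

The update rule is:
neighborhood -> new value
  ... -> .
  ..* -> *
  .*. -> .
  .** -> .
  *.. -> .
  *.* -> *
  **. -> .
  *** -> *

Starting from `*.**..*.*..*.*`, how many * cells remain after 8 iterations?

.*...*.*..*.*.
*...*.*..*.*.*
...*.*..*.*.*.
..*.*..*.*.*.*
.*.*..*.*.*.*.
*.*..*.*.*.*.*
.*..*.*.*.*.*.
*..*.*.*.*.*.*
count of *: 7

7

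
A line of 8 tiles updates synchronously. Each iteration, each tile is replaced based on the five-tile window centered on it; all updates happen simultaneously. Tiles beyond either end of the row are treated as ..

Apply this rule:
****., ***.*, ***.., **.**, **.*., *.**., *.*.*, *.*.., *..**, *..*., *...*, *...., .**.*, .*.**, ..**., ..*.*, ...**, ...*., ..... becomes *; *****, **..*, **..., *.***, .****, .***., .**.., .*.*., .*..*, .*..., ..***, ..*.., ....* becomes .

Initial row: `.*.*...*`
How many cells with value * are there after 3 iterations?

3

iteration 1: **.*.**.
iteration 2: ******..
iteration 3: ....**.*
count of *: 3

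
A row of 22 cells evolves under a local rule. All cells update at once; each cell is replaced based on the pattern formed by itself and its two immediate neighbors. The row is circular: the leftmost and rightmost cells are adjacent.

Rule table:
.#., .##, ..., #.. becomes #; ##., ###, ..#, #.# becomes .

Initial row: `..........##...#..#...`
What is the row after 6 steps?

#########.#.##.##.####
..........#.#..#..#...
#########.#.##.##.####  (repeats step 1; period 2)
step 6: ..........#.#..#..#...

..........#.#..#..#...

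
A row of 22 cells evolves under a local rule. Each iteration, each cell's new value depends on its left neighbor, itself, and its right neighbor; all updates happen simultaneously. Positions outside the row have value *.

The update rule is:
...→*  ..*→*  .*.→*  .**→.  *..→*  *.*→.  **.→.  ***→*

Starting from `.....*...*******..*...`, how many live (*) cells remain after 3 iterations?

*********.*****.******
********...***...*****
*******.***.*.***.****
count of *: 18

18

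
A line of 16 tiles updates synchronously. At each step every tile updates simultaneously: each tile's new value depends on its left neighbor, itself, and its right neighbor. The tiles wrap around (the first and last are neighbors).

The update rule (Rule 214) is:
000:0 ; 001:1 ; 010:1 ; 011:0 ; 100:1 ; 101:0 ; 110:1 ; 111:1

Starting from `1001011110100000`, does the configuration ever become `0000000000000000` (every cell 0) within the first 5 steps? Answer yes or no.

1111001110110001
1111110110011010
0111110011101010
1011111101101011
1001111100101001
step 5 is 1001111100101001, still not uniform 0

no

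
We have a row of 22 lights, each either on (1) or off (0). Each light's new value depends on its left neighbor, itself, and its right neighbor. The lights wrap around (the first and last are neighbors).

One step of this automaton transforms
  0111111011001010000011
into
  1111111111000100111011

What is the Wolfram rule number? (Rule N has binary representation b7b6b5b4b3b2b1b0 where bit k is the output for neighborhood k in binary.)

233

position 2: 111 → 1  (bit 7 = 1)
position 6: 110 → 1  (bit 6 = 1)
position 0: 101 → 1  (bit 5 = 1)
position 10: 100 → 0  (bit 4 = 0)
position 1: 011 → 1  (bit 3 = 1)
position 12: 010 → 0  (bit 2 = 0)
position 11: 001 → 0  (bit 1 = 0)
position 16: 000 → 1  (bit 0 = 1)
bits b7..b0 = 11101001 = 233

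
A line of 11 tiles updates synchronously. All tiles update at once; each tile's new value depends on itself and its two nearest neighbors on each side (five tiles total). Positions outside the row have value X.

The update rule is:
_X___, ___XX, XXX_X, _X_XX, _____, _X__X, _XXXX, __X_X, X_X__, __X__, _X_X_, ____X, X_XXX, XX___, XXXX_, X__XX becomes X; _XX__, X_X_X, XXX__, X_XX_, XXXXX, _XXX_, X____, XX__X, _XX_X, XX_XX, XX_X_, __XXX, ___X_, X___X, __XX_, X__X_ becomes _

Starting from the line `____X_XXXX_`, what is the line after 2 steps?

step 1: X_X_XXXXXX_
step 2: X__XXX__XX_

X__XXX__XX_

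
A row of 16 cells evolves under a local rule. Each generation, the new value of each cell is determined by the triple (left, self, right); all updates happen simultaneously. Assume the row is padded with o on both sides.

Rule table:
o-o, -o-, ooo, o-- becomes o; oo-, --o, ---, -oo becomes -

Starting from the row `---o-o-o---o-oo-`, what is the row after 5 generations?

o--oooooo--oo--o
-o--oooo-o---o--
ooo--oo-ooo--oo-
oo-o---o-o-o---o
o-ooo--oooooo---

o-ooo--oooooo---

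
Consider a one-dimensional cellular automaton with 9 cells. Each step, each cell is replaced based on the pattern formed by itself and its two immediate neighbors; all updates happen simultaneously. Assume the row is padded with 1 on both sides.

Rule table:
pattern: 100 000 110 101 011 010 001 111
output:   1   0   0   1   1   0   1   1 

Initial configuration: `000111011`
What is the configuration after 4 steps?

101110111
011101111
111011111
110111111

110111111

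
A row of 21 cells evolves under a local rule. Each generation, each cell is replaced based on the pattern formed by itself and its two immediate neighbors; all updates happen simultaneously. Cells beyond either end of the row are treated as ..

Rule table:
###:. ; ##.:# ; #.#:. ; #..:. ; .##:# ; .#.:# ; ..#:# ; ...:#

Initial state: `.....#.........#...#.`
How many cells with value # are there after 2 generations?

######.#########.###.
#....#.#.......#.#.#.
count of #: 6

6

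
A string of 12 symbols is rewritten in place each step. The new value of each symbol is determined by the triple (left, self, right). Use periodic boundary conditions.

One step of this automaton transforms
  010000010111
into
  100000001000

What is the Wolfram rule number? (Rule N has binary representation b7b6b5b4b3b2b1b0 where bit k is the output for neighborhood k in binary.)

32

position 10: 111 → 0  (bit 7 = 0)
position 11: 110 → 0  (bit 6 = 0)
position 0: 101 → 1  (bit 5 = 1)
position 2: 100 → 0  (bit 4 = 0)
position 9: 011 → 0  (bit 3 = 0)
position 1: 010 → 0  (bit 2 = 0)
position 6: 001 → 0  (bit 1 = 0)
position 3: 000 → 0  (bit 0 = 0)
bits b7..b0 = 00100000 = 32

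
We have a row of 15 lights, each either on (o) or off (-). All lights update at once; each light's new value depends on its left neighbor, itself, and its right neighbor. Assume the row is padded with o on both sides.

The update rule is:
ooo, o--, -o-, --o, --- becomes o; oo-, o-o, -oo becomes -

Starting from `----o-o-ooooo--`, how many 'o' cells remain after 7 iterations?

ooooo-o--ooo-oo
oooo--ooo-o---o
ooo-oo-o--oooo-
oo-----ooo-oo--
o-ooooo-o----oo
---ooo--ooooo-o
ooo-o-oo-ooo---
count of o: 9

9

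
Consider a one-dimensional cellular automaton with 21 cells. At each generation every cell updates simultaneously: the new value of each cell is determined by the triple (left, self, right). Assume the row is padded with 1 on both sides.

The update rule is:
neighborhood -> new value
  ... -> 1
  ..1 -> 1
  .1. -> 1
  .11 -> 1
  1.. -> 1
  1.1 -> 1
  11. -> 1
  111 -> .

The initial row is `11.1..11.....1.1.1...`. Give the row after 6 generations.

11...................

generation 1: .11111111111111111111
generation 2: 11...................
generation 3: .11111111111111111111  (repeats generation 1; period 2)
generation 6: 11...................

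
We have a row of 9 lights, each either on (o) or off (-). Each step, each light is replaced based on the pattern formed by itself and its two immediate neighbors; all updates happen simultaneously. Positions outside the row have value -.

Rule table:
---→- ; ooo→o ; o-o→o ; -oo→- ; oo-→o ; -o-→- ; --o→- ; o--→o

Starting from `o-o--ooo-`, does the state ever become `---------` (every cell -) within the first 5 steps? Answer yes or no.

no

-o-o--ooo
--o-o--oo
---o-o--o
----o-o--
-----o-o-
step 5 is -----o-o-, still not uniform -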